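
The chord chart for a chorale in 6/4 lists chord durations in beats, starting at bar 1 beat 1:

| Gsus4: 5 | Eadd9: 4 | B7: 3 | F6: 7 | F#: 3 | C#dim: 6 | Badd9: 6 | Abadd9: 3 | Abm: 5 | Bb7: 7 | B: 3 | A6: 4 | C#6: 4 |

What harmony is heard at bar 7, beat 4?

Beat 4 of bar 7 is beat (7−1)×6 + 4 = 40 overall.
Running totals: Gsus4 ends at 5, Eadd9 ends at 9, B7 ends at 12, F6 ends at 19, F# ends at 22, C#dim ends at 28, Badd9 ends at 34, Abadd9 ends at 37, Abm ends at 42.
Beat 40 falls within Abm.

Abm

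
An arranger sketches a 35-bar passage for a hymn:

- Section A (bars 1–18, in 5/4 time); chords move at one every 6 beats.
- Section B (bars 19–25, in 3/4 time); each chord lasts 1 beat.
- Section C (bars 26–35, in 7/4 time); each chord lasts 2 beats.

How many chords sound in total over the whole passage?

71 chords

A has 90 beats and chords last 6 each, so 15 chords.
B has 21 beats and chords last 1 each, so 21 chords.
C has 70 beats and chords last 2 each, so 35 chords.
Total: 15 + 21 + 35 = 71.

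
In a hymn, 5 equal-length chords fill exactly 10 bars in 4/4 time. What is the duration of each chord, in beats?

10 bars × 4 beats/bar = 40 beats total.
40 beats ÷ 5 chords = 8 beats per chord.

8 beats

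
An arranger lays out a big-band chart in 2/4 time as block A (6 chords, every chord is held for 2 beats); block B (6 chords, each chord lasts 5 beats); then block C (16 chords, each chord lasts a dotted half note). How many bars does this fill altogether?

45 bars

A: 6 × 2 = 12 beats = 6 bars.
B: 6 × 5 = 30 beats = 15 bars.
C: 16 × 3 = 48 beats = 24 bars.
Total: 6 + 15 + 24 = 45 bars.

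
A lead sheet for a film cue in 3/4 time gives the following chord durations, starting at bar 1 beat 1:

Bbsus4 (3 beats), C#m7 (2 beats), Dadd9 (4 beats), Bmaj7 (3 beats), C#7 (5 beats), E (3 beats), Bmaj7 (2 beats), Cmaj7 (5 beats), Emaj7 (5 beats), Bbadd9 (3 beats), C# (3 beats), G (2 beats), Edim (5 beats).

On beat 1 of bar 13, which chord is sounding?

Beat 1 of bar 13 is beat (13−1)×3 + 1 = 37 overall.
Running totals: Bbsus4 ends at 3, C#m7 ends at 5, Dadd9 ends at 9, Bmaj7 ends at 12, C#7 ends at 17, E ends at 20, Bmaj7 ends at 22, Cmaj7 ends at 27, Emaj7 ends at 32, Bbadd9 ends at 35, C# ends at 38.
Beat 37 falls within C#.

C#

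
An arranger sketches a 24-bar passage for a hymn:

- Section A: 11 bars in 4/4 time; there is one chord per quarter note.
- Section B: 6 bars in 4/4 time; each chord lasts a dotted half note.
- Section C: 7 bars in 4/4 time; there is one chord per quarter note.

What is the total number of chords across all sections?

A: 11·4 = 44 beats, 44/1 = 44 chords.
B: 6·4 = 24 beats, 24/3 = 8 chords.
C: 7·4 = 28 beats, 28/1 = 28 chords.
Total: 44 + 8 + 28 = 80.

80 chords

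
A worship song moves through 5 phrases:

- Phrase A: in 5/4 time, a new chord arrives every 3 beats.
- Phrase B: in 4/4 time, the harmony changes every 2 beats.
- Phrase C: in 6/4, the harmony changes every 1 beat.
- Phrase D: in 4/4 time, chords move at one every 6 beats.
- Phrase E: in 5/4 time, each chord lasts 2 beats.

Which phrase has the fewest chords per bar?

A: 5 beats/bar ÷ 3 beats/chord = 5/3 chords/bar.
B: 4 beats/bar ÷ 2 beats/chord = 2 chords/bar.
C: 6 beats/bar ÷ 1 beat/chord = 6 chords/bar.
D: 4 beats/bar ÷ 6 beats/chord = 2/3 chords/bar.
E: 5 beats/bar ÷ 2 beats/chord = 2.5 chords/bar.
Slowest is D at 2/3 chords/bar.

Phrase D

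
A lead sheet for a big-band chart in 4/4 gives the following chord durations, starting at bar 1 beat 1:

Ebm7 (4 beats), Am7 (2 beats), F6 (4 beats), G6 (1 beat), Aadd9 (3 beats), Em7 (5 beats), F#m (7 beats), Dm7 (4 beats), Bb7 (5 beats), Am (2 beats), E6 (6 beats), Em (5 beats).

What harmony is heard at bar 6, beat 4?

Beat 4 of bar 6 is beat (6−1)×4 + 4 = 24 overall.
Running totals: Ebm7 ends at 4, Am7 ends at 6, F6 ends at 10, G6 ends at 11, Aadd9 ends at 14, Em7 ends at 19, F#m ends at 26.
Beat 24 falls within F#m.

F#m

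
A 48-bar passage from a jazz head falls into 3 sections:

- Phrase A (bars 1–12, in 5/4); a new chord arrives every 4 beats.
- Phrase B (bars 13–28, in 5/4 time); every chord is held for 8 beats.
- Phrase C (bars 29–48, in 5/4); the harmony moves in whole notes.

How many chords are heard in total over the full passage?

A: 12 bars × 5 beats = 60 beats; 4 beats/chord → 15 chords.
B: 16 bars × 5 beats = 80 beats; 8 beats/chord → 10 chords.
C: 20 bars × 5 beats = 100 beats; 4 beats/chord → 25 chords.
Total: 15 + 10 + 25 = 50.

50 chords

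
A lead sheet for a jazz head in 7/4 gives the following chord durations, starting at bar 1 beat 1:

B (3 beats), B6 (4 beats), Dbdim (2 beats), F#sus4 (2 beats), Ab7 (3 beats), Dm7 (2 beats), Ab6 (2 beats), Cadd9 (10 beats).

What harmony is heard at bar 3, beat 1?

Beat 1 of bar 3 is beat (3−1)×7 + 1 = 15 overall.
Running totals: B ends at 3, B6 ends at 7, Dbdim ends at 9, F#sus4 ends at 11, Ab7 ends at 14, Dm7 ends at 16.
Beat 15 falls within Dm7.

Dm7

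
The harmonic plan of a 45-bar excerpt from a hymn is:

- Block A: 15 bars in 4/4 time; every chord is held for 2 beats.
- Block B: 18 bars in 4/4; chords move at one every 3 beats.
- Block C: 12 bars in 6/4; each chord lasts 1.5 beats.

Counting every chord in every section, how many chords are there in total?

102 chords

A: 15 bars × 4 beats = 60 beats; 2 beats/chord → 30 chords.
B: 18 bars × 4 beats = 72 beats; 3 beats/chord → 24 chords.
C: 12 bars × 6 beats = 72 beats; 1.5 beats/chord → 48 chords.
Total: 30 + 24 + 48 = 102.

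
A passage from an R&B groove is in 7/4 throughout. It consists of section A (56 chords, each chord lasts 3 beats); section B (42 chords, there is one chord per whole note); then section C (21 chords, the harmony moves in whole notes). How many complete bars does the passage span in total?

60 bars

A: 56 × 3 = 168 beats = 24 bars.
B: 42 × 4 = 168 beats = 24 bars.
C: 21 × 4 = 84 beats = 12 bars.
Total: 24 + 24 + 12 = 60 bars.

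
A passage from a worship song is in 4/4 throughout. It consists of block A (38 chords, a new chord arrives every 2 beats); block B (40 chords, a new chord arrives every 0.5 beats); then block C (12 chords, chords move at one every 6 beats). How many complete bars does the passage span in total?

A: 38 × 2 = 76 beats = 19 bars.
B: 40 × 0.5 = 20 beats = 5 bars.
C: 12 × 6 = 72 beats = 18 bars.
Total: 19 + 5 + 18 = 42 bars.

42 bars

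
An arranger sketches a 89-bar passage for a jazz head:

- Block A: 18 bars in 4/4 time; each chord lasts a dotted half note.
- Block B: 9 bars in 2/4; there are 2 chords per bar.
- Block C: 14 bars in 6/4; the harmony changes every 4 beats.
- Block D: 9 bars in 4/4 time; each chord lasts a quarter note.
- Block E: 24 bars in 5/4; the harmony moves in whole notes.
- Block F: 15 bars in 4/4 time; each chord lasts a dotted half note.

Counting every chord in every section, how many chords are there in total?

A has 72 beats and chords last 3 each, so 24 chords.
B has 18 beats and chords last 1 each, so 18 chords.
C has 84 beats and chords last 4 each, so 21 chords.
D has 36 beats and chords last 1 each, so 36 chords.
E has 120 beats and chords last 4 each, so 30 chords.
F has 60 beats and chords last 3 each, so 20 chords.
Total: 24 + 18 + 21 + 36 + 30 + 20 = 149.

149 chords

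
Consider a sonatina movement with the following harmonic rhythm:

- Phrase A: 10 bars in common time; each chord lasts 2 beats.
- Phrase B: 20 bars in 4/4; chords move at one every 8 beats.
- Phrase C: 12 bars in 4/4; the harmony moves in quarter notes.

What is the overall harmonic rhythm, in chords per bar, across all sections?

13/7 chords per bar

A: 10 bars of 4 beats is 40 beats; at 2 beats each that's 20 chords.
B: 20 bars of 4 beats is 80 beats; at 8 beats each that's 10 chords.
C: 12 bars of 4 beats is 48 beats; at 1 beat each that's 48 chords.
Overall: 78 chords over 42 bars → 78/42 = 13/7 chords per bar.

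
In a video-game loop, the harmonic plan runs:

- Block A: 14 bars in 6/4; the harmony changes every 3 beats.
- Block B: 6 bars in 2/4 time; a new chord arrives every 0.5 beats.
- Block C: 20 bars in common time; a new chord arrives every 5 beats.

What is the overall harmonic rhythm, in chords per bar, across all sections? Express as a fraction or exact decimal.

1.7 chords per bar

A: 14 × 6 = 84 beats ÷ 3 = 28 chords.
B: 6 × 2 = 12 beats ÷ 0.5 = 24 chords.
C: 20 × 4 = 80 beats ÷ 5 = 16 chords.
Overall: 68 chords over 40 bars → 68/40 = 1.7 chords per bar.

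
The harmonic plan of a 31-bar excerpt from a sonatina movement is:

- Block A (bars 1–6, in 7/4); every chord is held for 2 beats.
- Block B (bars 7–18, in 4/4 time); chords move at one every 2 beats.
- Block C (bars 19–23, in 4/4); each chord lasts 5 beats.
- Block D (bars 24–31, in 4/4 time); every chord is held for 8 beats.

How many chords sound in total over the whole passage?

53 chords

A: 6 bars × 7 beats = 42 beats; 2 beats/chord → 21 chords.
B: 12 bars × 4 beats = 48 beats; 2 beats/chord → 24 chords.
C: 5 bars × 4 beats = 20 beats; 5 beats/chord → 4 chords.
D: 8 bars × 4 beats = 32 beats; 8 beats/chord → 4 chords.
Total: 21 + 24 + 4 + 4 = 53.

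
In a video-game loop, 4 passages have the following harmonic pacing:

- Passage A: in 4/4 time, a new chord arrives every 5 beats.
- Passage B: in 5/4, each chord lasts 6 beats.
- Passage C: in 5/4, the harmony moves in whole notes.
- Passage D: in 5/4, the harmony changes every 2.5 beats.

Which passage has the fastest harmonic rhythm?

A: 4 beats/bar ÷ 5 beats/chord = 0.8 chords/bar.
B: 5 beats/bar ÷ 6 beats/chord = 5/6 chords/bar.
C: 5 beats/bar ÷ 4 beats/chord = 1.25 chords/bar.
D: 5 beats/bar ÷ 2.5 beats/chord = 2 chords/bar.
Fastest is D at 2 chords/bar.

Passage D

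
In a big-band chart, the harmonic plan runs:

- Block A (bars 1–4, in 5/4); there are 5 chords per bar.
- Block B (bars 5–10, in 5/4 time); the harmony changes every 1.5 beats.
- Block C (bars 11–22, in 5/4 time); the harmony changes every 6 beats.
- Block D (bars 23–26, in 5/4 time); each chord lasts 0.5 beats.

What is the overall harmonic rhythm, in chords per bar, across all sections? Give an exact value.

45/13 chords per bar

A: 4 × 5 = 20 beats ÷ 1 = 20 chords.
B: 6 × 5 = 30 beats ÷ 1.5 = 20 chords.
C: 12 × 5 = 60 beats ÷ 6 = 10 chords.
D: 4 × 5 = 20 beats ÷ 0.5 = 40 chords.
Overall: 90 chords over 26 bars → 90/26 = 45/13 chords per bar.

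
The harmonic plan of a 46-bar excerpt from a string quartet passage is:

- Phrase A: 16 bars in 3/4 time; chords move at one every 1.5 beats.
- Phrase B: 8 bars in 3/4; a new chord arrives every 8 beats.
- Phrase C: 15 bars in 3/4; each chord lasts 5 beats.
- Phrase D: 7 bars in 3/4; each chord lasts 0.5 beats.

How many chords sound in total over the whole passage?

A: 16 bars × 3 beats = 48 beats; 1.5 beats/chord → 32 chords.
B: 8 bars × 3 beats = 24 beats; 8 beats/chord → 3 chords.
C: 15 bars × 3 beats = 45 beats; 5 beats/chord → 9 chords.
D: 7 bars × 3 beats = 21 beats; 0.5 beats/chord → 42 chords.
Total: 32 + 3 + 9 + 42 = 86.

86 chords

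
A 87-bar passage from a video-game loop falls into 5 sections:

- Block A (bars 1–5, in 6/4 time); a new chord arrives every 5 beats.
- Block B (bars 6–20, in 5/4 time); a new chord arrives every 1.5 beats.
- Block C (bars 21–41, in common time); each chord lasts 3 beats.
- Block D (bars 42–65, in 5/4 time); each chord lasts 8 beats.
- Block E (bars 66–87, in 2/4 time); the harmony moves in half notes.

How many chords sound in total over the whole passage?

A: 5·6 = 30 beats, 30/5 = 6 chords.
B: 15·5 = 75 beats, 75/1.5 = 50 chords.
C: 21·4 = 84 beats, 84/3 = 28 chords.
D: 24·5 = 120 beats, 120/8 = 15 chords.
E: 22·2 = 44 beats, 44/2 = 22 chords.
Total: 6 + 50 + 28 + 15 + 22 = 121.

121 chords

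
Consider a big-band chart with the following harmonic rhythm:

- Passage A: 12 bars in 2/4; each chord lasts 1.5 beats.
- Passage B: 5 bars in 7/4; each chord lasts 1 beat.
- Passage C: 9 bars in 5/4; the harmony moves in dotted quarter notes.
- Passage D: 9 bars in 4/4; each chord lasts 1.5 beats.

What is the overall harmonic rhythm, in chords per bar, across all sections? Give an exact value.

A: 12 bars of 2 beats is 24 beats; at 1.5 beats each that's 16 chords.
B: 5 bars of 7 beats is 35 beats; at 1 beat each that's 35 chords.
C: 9 bars of 5 beats is 45 beats; at 1.5 beats each that's 30 chords.
D: 9 bars of 4 beats is 36 beats; at 1.5 beats each that's 24 chords.
Overall: 105 chords over 35 bars → 105/35 = 3 chords per bar.

3 chords per bar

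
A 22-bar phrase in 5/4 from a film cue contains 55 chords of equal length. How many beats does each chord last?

22 bars × 5 beats/bar = 110 beats total.
110 beats ÷ 55 chords = 2 beats per chord.
(That is a half note.)

2 beats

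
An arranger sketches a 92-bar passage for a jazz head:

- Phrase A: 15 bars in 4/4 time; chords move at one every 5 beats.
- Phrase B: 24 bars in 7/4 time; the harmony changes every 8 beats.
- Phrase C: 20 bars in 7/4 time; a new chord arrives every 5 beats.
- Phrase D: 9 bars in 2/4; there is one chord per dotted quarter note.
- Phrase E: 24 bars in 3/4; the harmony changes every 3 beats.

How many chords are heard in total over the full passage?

A: 15 bars × 4 beats = 60 beats; 5 beats/chord → 12 chords.
B: 24 bars × 7 beats = 168 beats; 8 beats/chord → 21 chords.
C: 20 bars × 7 beats = 140 beats; 5 beats/chord → 28 chords.
D: 9 bars × 2 beats = 18 beats; 1.5 beats/chord → 12 chords.
E: 24 bars × 3 beats = 72 beats; 3 beats/chord → 24 chords.
Total: 12 + 21 + 28 + 12 + 24 = 97.

97 chords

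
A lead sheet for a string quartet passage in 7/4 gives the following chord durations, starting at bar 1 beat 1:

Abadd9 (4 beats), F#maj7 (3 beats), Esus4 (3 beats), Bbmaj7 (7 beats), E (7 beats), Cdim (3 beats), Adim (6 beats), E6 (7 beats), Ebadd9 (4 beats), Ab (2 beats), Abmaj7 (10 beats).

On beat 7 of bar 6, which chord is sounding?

Ebadd9

Beat 7 of bar 6 is beat (6−1)×7 + 7 = 42 overall.
Running totals: Abadd9 ends at 4, F#maj7 ends at 7, Esus4 ends at 10, Bbmaj7 ends at 17, E ends at 24, Cdim ends at 27, Adim ends at 33, E6 ends at 40, Ebadd9 ends at 44.
Beat 42 falls within Ebadd9.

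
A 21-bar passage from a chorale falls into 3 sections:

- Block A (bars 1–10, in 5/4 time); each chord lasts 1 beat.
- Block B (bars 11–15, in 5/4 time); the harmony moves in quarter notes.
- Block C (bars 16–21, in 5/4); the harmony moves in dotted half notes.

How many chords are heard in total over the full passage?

A: 10 bars × 5 beats = 50 beats; 1 beat/chord → 50 chords.
B: 5 bars × 5 beats = 25 beats; 1 beat/chord → 25 chords.
C: 6 bars × 5 beats = 30 beats; 3 beats/chord → 10 chords.
Total: 50 + 25 + 10 = 85.

85 chords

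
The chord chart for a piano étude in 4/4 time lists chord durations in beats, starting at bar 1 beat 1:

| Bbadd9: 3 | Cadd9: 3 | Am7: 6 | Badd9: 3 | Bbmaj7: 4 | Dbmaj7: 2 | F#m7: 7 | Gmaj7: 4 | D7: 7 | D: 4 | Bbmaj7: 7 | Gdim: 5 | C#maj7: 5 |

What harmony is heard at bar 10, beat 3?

Beat 3 of bar 10 is beat (10−1)×4 + 3 = 39 overall.
Running totals: Bbadd9 ends at 3, Cadd9 ends at 6, Am7 ends at 12, Badd9 ends at 15, Bbmaj7 ends at 19, Dbmaj7 ends at 21, F#m7 ends at 28, Gmaj7 ends at 32, D7 ends at 39.
Beat 39 falls within D7.

D7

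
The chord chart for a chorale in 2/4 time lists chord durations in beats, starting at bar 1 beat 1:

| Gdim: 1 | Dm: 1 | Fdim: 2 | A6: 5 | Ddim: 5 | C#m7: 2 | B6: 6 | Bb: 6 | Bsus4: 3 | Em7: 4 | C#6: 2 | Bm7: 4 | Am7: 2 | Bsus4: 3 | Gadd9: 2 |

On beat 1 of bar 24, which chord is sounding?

Gadd9

Beat 1 of bar 24 is beat (24−1)×2 + 1 = 47 overall.
Running totals: Gdim ends at 1, Dm ends at 2, Fdim ends at 4, A6 ends at 9, Ddim ends at 14, C#m7 ends at 16, B6 ends at 22, Bb ends at 28, Bsus4 ends at 31, Em7 ends at 35, C#6 ends at 37, Bm7 ends at 41, Am7 ends at 43, Bsus4 ends at 46, Gadd9 ends at 48.
Beat 47 falls within Gadd9.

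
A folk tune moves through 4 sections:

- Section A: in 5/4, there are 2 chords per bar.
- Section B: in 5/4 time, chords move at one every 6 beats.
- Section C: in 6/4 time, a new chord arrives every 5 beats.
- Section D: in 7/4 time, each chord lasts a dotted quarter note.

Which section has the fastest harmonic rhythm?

A: each chord is 2.5 beats in 5/4, so 2 per bar.
B: each chord is 6 beats in 5/4, so 5/6 per bar.
C: each chord is 5 beats in 6/4, so 1.2 per bar.
D: each chord is 1.5 beats in 7/4, so 14/3 per bar.
Fastest is D at 14/3 chords/bar.

Section D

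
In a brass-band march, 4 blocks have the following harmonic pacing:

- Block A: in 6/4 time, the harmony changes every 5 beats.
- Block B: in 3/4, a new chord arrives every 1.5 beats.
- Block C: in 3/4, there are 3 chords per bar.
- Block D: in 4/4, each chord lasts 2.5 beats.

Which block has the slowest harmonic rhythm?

A: each chord is 5 beats in 6/4, so 1.2 per bar.
B: each chord is 1.5 beats in 3/4, so 2 per bar.
C: each chord is 1 beat in 3/4, so 3 per bar.
D: each chord is 2.5 beats in 4/4, so 1.6 per bar.
Slowest is A at 1.2 chords/bar.

Block A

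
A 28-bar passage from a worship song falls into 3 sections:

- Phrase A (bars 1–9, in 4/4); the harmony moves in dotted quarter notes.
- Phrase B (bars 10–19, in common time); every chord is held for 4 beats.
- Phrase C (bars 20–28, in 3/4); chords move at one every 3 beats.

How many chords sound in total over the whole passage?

A has 36 beats and chords last 1.5 each, so 24 chords.
B has 40 beats and chords last 4 each, so 10 chords.
C has 27 beats and chords last 3 each, so 9 chords.
Total: 24 + 10 + 9 = 43.

43 chords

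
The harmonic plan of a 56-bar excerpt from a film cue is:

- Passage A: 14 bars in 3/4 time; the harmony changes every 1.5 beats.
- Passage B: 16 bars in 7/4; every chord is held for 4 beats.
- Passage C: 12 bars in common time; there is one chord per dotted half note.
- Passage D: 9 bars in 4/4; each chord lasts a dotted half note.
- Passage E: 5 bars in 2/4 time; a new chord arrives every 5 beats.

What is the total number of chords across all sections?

A: 14 bars × 3 beats = 42 beats; 1.5 beats/chord → 28 chords.
B: 16 bars × 7 beats = 112 beats; 4 beats/chord → 28 chords.
C: 12 bars × 4 beats = 48 beats; 3 beats/chord → 16 chords.
D: 9 bars × 4 beats = 36 beats; 3 beats/chord → 12 chords.
E: 5 bars × 2 beats = 10 beats; 5 beats/chord → 2 chords.
Total: 28 + 28 + 16 + 12 + 2 = 86.

86 chords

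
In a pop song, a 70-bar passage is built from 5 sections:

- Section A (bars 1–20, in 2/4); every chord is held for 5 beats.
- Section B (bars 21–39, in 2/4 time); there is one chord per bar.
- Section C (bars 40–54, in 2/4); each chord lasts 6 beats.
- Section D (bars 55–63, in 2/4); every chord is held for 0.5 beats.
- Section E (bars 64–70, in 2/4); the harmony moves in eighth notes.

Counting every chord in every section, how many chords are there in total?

A: 20·2 = 40 beats, 40/5 = 8 chords.
B: 19·2 = 38 beats, 38/2 = 19 chords.
C: 15·2 = 30 beats, 30/6 = 5 chords.
D: 9·2 = 18 beats, 18/0.5 = 36 chords.
E: 7·2 = 14 beats, 14/0.5 = 28 chords.
Total: 8 + 19 + 5 + 36 + 28 = 96.

96 chords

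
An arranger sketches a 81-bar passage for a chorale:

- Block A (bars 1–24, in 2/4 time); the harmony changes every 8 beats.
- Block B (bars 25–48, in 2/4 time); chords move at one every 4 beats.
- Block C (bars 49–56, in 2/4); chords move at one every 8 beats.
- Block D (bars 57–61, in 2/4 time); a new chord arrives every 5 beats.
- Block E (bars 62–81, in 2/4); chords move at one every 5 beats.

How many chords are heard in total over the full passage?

30 chords

A: 24 bars × 2 beats = 48 beats; 8 beats/chord → 6 chords.
B: 24 bars × 2 beats = 48 beats; 4 beats/chord → 12 chords.
C: 8 bars × 2 beats = 16 beats; 8 beats/chord → 2 chords.
D: 5 bars × 2 beats = 10 beats; 5 beats/chord → 2 chords.
E: 20 bars × 2 beats = 40 beats; 5 beats/chord → 8 chords.
Total: 6 + 12 + 2 + 2 + 8 = 30.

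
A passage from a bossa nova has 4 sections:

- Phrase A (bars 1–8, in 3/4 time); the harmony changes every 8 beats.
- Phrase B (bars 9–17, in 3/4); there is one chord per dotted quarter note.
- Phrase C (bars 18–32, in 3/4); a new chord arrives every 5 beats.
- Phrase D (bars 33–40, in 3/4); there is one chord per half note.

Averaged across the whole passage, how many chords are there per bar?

1.05 chords per bar

A: 8 bars of 3 beats is 24 beats; at 8 beats each that's 3 chords.
B: 9 bars of 3 beats is 27 beats; at 1.5 beats each that's 18 chords.
C: 15 bars of 3 beats is 45 beats; at 5 beats each that's 9 chords.
D: 8 bars of 3 beats is 24 beats; at 2 beats each that's 12 chords.
Overall: 42 chords over 40 bars → 42/40 = 1.05 chords per bar.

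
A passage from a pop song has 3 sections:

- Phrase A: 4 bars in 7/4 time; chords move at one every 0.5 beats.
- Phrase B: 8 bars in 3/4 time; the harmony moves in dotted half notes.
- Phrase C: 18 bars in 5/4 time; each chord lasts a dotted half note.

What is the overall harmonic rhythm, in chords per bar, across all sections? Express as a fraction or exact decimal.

47/15 chords per bar

A: 4 × 7 = 28 beats ÷ 0.5 = 56 chords.
B: 8 × 3 = 24 beats ÷ 3 = 8 chords.
C: 18 × 5 = 90 beats ÷ 3 = 30 chords.
Overall: 94 chords over 30 bars → 94/30 = 47/15 chords per bar.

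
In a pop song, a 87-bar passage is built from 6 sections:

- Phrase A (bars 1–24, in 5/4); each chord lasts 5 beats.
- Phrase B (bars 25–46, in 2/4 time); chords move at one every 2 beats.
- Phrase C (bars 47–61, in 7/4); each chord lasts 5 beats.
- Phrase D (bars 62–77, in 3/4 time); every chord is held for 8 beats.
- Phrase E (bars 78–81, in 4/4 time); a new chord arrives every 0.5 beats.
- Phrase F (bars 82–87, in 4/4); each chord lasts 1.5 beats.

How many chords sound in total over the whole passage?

121 chords

A has 120 beats and chords last 5 each, so 24 chords.
B has 44 beats and chords last 2 each, so 22 chords.
C has 105 beats and chords last 5 each, so 21 chords.
D has 48 beats and chords last 8 each, so 6 chords.
E has 16 beats and chords last 0.5 each, so 32 chords.
F has 24 beats and chords last 1.5 each, so 16 chords.
Total: 24 + 22 + 21 + 6 + 32 + 16 = 121.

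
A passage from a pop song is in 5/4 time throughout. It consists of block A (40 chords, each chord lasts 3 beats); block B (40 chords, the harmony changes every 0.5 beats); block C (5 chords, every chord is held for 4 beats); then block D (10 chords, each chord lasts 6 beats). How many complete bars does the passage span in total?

A: 40 × 3 = 120 beats = 24 bars.
B: 40 × 0.5 = 20 beats = 4 bars.
C: 5 × 4 = 20 beats = 4 bars.
D: 10 × 6 = 60 beats = 12 bars.
Total: 24 + 4 + 4 + 12 = 44 bars.

44 bars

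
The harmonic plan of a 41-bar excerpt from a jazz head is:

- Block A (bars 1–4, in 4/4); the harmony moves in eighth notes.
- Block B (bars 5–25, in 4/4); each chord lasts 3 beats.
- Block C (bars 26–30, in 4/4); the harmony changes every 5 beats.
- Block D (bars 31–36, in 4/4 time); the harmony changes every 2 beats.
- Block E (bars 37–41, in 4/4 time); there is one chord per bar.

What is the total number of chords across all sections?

A: 4·4 = 16 beats, 16/0.5 = 32 chords.
B: 21·4 = 84 beats, 84/3 = 28 chords.
C: 5·4 = 20 beats, 20/5 = 4 chords.
D: 6·4 = 24 beats, 24/2 = 12 chords.
E: 5·4 = 20 beats, 20/4 = 5 chords.
Total: 32 + 28 + 4 + 12 + 5 = 81.

81 chords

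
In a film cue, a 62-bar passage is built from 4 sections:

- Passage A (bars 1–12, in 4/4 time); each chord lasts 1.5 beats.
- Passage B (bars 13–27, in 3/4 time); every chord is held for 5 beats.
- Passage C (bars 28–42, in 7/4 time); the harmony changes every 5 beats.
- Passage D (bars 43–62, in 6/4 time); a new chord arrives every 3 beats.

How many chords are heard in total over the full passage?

102 chords

A has 48 beats and chords last 1.5 each, so 32 chords.
B has 45 beats and chords last 5 each, so 9 chords.
C has 105 beats and chords last 5 each, so 21 chords.
D has 120 beats and chords last 3 each, so 40 chords.
Total: 32 + 9 + 21 + 40 = 102.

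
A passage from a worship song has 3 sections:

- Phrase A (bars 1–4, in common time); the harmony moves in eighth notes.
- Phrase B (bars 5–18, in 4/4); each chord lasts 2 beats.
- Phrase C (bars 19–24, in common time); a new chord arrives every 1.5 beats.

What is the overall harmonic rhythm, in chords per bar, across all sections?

A: 4 bars of 4 beats is 16 beats; at 0.5 beats each that's 32 chords.
B: 14 bars of 4 beats is 56 beats; at 2 beats each that's 28 chords.
C: 6 bars of 4 beats is 24 beats; at 1.5 beats each that's 16 chords.
Overall: 76 chords over 24 bars → 76/24 = 19/6 chords per bar.

19/6 chords per bar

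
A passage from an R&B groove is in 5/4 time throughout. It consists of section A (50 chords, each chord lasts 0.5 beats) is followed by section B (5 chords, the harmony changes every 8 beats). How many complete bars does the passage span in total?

A: 50 × 0.5 = 25 beats = 5 bars.
B: 5 × 8 = 40 beats = 8 bars.
Total: 5 + 8 = 13 bars.

13 bars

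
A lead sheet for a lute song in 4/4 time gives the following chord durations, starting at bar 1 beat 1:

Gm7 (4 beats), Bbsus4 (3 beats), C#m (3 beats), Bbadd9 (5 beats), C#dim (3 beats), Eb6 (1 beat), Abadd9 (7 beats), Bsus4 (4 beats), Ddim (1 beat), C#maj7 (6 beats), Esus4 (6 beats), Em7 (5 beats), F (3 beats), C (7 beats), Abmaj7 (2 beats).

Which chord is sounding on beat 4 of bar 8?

Beat 4 of bar 8 is beat (8−1)×4 + 4 = 32 overall.
Running totals: Gm7 ends at 4, Bbsus4 ends at 7, C#m ends at 10, Bbadd9 ends at 15, C#dim ends at 18, Eb6 ends at 19, Abadd9 ends at 26, Bsus4 ends at 30, Ddim ends at 31, C#maj7 ends at 37.
Beat 32 falls within C#maj7.

C#maj7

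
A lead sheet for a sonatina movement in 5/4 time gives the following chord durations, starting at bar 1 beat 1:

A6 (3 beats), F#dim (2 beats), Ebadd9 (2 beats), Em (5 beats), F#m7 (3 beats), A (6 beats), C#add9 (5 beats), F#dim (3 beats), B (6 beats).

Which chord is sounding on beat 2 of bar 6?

Beat 2 of bar 6 is beat (6−1)×5 + 2 = 27 overall.
Running totals: A6 ends at 3, F#dim ends at 5, Ebadd9 ends at 7, Em ends at 12, F#m7 ends at 15, A ends at 21, C#add9 ends at 26, F#dim ends at 29.
Beat 27 falls within F#dim.

F#dim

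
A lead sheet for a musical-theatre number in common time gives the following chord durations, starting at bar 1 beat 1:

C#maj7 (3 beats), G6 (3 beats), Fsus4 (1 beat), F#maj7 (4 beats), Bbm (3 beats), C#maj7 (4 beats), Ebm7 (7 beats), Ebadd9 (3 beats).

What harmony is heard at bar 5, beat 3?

Beat 3 of bar 5 is beat (5−1)×4 + 3 = 19 overall.
Running totals: C#maj7 ends at 3, G6 ends at 6, Fsus4 ends at 7, F#maj7 ends at 11, Bbm ends at 14, C#maj7 ends at 18, Ebm7 ends at 25.
Beat 19 falls within Ebm7.

Ebm7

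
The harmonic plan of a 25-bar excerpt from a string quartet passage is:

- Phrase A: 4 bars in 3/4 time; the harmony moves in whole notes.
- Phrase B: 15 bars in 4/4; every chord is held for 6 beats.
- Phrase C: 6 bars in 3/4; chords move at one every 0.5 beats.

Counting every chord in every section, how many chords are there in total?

49 chords

A: 4·3 = 12 beats, 12/4 = 3 chords.
B: 15·4 = 60 beats, 60/6 = 10 chords.
C: 6·3 = 18 beats, 18/0.5 = 36 chords.
Total: 3 + 10 + 36 = 49.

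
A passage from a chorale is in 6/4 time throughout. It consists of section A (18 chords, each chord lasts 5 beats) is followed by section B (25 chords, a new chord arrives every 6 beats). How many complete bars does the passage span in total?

40 bars

A: 18 × 5 = 90 beats = 15 bars.
B: 25 × 6 = 150 beats = 25 bars.
Total: 15 + 25 = 40 bars.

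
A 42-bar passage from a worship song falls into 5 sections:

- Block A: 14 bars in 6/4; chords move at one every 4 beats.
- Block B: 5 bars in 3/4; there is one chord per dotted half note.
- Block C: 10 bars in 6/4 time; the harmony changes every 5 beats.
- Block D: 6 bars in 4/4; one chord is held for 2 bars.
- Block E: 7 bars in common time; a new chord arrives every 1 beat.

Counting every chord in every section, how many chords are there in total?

69 chords

A: 14·6 = 84 beats, 84/4 = 21 chords.
B: 5·3 = 15 beats, 15/3 = 5 chords.
C: 10·6 = 60 beats, 60/5 = 12 chords.
D: 6·4 = 24 beats, 24/8 = 3 chords.
E: 7·4 = 28 beats, 28/1 = 28 chords.
Total: 21 + 5 + 12 + 3 + 28 = 69.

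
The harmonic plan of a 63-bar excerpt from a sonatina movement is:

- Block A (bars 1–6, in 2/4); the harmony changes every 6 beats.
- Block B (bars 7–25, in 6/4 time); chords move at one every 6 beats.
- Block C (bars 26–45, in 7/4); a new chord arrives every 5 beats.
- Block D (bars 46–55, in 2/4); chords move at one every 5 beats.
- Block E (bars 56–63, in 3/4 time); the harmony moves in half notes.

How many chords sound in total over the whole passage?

65 chords

A: 6·2 = 12 beats, 12/6 = 2 chords.
B: 19·6 = 114 beats, 114/6 = 19 chords.
C: 20·7 = 140 beats, 140/5 = 28 chords.
D: 10·2 = 20 beats, 20/5 = 4 chords.
E: 8·3 = 24 beats, 24/2 = 12 chords.
Total: 2 + 19 + 28 + 4 + 12 = 65.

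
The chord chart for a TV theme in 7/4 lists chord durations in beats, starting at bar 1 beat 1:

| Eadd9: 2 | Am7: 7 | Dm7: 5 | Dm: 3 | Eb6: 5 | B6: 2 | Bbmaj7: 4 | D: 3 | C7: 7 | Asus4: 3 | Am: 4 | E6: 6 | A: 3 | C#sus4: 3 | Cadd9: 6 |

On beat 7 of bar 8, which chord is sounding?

C#sus4

Beat 7 of bar 8 is beat (8−1)×7 + 7 = 56 overall.
Running totals: Eadd9 ends at 2, Am7 ends at 9, Dm7 ends at 14, Dm ends at 17, Eb6 ends at 22, B6 ends at 24, Bbmaj7 ends at 28, D ends at 31, C7 ends at 38, Asus4 ends at 41, Am ends at 45, E6 ends at 51, A ends at 54, C#sus4 ends at 57.
Beat 56 falls within C#sus4.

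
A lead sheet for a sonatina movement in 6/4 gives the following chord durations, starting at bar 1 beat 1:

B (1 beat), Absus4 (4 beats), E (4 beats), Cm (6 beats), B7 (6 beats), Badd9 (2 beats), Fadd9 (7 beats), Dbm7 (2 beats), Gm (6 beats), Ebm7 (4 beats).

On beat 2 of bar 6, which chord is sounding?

Beat 2 of bar 6 is beat (6−1)×6 + 2 = 32 overall.
Running totals: B ends at 1, Absus4 ends at 5, E ends at 9, Cm ends at 15, B7 ends at 21, Badd9 ends at 23, Fadd9 ends at 30, Dbm7 ends at 32.
Beat 32 falls within Dbm7.

Dbm7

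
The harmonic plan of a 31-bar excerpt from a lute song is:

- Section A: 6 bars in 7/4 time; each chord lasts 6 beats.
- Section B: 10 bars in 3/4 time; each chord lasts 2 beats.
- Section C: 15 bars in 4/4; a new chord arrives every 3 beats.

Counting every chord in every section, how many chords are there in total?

42 chords

A: 6 bars × 7 beats = 42 beats; 6 beats/chord → 7 chords.
B: 10 bars × 3 beats = 30 beats; 2 beats/chord → 15 chords.
C: 15 bars × 4 beats = 60 beats; 3 beats/chord → 20 chords.
Total: 7 + 15 + 20 = 42.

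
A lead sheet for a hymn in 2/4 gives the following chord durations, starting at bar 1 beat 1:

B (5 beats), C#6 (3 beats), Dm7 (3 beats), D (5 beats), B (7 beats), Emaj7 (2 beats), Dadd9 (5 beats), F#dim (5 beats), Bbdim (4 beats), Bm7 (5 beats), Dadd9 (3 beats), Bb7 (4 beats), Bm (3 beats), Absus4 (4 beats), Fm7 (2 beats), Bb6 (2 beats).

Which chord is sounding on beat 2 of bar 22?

Beat 2 of bar 22 is beat (22−1)×2 + 2 = 44 overall.
Running totals: B ends at 5, C#6 ends at 8, Dm7 ends at 11, D ends at 16, B ends at 23, Emaj7 ends at 25, Dadd9 ends at 30, F#dim ends at 35, Bbdim ends at 39, Bm7 ends at 44.
Beat 44 falls within Bm7.

Bm7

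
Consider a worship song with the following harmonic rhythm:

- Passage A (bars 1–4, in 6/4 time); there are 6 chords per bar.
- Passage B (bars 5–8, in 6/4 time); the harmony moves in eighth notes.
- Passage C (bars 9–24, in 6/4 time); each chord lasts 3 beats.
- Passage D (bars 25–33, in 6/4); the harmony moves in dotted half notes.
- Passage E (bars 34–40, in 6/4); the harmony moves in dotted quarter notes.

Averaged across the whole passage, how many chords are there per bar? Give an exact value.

3.75 chords per bar

A: 4 bars of 6 beats is 24 beats; at 1 beat each that's 24 chords.
B: 4 bars of 6 beats is 24 beats; at 0.5 beats each that's 48 chords.
C: 16 bars of 6 beats is 96 beats; at 3 beats each that's 32 chords.
D: 9 bars of 6 beats is 54 beats; at 3 beats each that's 18 chords.
E: 7 bars of 6 beats is 42 beats; at 1.5 beats each that's 28 chords.
Overall: 150 chords over 40 bars → 150/40 = 3.75 chords per bar.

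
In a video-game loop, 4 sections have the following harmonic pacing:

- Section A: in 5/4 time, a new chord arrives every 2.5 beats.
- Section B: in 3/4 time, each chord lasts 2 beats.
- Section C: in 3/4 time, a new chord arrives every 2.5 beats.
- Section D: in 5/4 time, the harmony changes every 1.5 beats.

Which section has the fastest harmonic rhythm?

A: 5/2.5 = 2 chords/bar.
B: 3/2 = 1.5 chords/bar.
C: 3/2.5 = 1.2 chords/bar.
D: 5/1.5 = 10/3 chords/bar.
Fastest is D at 10/3 chords/bar.

Section D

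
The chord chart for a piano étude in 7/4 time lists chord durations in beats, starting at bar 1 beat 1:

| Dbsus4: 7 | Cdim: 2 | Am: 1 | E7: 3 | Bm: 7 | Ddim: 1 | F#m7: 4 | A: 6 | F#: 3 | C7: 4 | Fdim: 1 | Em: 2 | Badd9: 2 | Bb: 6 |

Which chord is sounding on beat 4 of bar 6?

Beat 4 of bar 6 is beat (6−1)×7 + 4 = 39 overall.
Running totals: Dbsus4 ends at 7, Cdim ends at 9, Am ends at 10, E7 ends at 13, Bm ends at 20, Ddim ends at 21, F#m7 ends at 25, A ends at 31, F# ends at 34, C7 ends at 38, Fdim ends at 39.
Beat 39 falls within Fdim.

Fdim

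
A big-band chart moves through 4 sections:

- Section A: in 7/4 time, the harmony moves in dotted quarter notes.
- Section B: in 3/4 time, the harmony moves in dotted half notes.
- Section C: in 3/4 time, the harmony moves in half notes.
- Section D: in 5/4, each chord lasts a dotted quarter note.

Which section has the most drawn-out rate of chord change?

A: each chord is 1.5 beats in 7/4, so 14/3 per bar.
B: each chord is 3 beats in 3/4, so 1 per bar.
C: each chord is 2 beats in 3/4, so 1.5 per bar.
D: each chord is 1.5 beats in 5/4, so 10/3 per bar.
Slowest is B at 1 chords/bar.

Section B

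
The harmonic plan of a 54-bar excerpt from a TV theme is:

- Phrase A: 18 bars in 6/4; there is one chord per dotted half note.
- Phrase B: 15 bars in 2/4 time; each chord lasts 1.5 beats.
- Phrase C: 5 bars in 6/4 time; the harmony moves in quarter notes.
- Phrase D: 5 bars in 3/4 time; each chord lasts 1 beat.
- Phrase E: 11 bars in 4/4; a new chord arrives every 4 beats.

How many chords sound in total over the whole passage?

112 chords

A: 18 bars × 6 beats = 108 beats; 3 beats/chord → 36 chords.
B: 15 bars × 2 beats = 30 beats; 1.5 beats/chord → 20 chords.
C: 5 bars × 6 beats = 30 beats; 1 beat/chord → 30 chords.
D: 5 bars × 3 beats = 15 beats; 1 beat/chord → 15 chords.
E: 11 bars × 4 beats = 44 beats; 4 beats/chord → 11 chords.
Total: 36 + 20 + 30 + 15 + 11 = 112.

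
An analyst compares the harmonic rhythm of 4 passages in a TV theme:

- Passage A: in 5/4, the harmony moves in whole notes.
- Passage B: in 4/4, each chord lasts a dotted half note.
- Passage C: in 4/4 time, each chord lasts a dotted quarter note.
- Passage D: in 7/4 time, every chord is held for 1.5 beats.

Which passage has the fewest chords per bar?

Passage A

A: each chord is 4 beats in 5/4, so 1.25 per bar.
B: each chord is 3 beats in 4/4, so 4/3 per bar.
C: each chord is 1.5 beats in 4/4, so 8/3 per bar.
D: each chord is 1.5 beats in 7/4, so 14/3 per bar.
Slowest is A at 1.25 chords/bar.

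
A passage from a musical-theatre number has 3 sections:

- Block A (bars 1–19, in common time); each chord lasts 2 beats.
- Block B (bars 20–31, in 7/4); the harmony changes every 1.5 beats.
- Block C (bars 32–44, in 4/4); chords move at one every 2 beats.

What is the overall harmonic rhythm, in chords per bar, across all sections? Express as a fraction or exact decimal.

A: 19 × 4 = 76 beats ÷ 2 = 38 chords.
B: 12 × 7 = 84 beats ÷ 1.5 = 56 chords.
C: 13 × 4 = 52 beats ÷ 2 = 26 chords.
Overall: 120 chords over 44 bars → 120/44 = 30/11 chords per bar.

30/11 chords per bar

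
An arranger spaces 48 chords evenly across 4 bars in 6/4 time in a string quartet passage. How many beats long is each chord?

0.5 beats

4 bars × 6 beats/bar = 24 beats total.
24 beats ÷ 48 chords = 0.5 beats per chord.
(That is an eighth note.)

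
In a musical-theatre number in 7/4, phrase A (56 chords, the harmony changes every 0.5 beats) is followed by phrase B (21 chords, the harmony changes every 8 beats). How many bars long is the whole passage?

28 bars

A: 56 × 0.5 = 28 beats = 4 bars.
B: 21 × 8 = 168 beats = 24 bars.
Total: 4 + 24 = 28 bars.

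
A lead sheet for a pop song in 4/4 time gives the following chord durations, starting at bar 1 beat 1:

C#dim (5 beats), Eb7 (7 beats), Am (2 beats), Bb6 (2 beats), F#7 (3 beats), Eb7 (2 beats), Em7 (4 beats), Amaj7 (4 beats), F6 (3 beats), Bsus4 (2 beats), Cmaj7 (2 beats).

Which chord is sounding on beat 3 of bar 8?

Beat 3 of bar 8 is beat (8−1)×4 + 3 = 31 overall.
Running totals: C#dim ends at 5, Eb7 ends at 12, Am ends at 14, Bb6 ends at 16, F#7 ends at 19, Eb7 ends at 21, Em7 ends at 25, Amaj7 ends at 29, F6 ends at 32.
Beat 31 falls within F6.

F6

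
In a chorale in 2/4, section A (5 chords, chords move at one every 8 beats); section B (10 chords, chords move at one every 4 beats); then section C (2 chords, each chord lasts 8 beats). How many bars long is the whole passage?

A: 5 × 8 = 40 beats = 20 bars.
B: 10 × 4 = 40 beats = 20 bars.
C: 2 × 8 = 16 beats = 8 bars.
Total: 20 + 20 + 8 = 48 bars.

48 bars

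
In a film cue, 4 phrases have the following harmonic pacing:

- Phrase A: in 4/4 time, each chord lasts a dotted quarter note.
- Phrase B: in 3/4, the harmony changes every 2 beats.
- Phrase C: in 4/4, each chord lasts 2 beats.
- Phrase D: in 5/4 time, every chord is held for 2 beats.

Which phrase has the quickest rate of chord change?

Phrase A

A: 4/1.5 = 8/3 chords/bar.
B: 3/2 = 1.5 chords/bar.
C: 4/2 = 2 chords/bar.
D: 5/2 = 2.5 chords/bar.
Fastest is A at 8/3 chords/bar.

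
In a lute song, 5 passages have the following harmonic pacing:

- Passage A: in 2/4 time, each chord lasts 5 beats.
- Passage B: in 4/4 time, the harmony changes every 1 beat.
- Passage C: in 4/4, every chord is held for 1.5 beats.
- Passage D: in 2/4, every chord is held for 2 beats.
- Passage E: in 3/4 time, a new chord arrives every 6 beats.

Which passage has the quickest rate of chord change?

Passage B

A: 2/5 = 0.4 chords/bar.
B: 4/1 = 4 chords/bar.
C: 4/1.5 = 8/3 chords/bar.
D: 2/2 = 1 chord/bar.
E: 3/6 = 0.5 chords/bar.
Fastest is B at 4 chords/bar.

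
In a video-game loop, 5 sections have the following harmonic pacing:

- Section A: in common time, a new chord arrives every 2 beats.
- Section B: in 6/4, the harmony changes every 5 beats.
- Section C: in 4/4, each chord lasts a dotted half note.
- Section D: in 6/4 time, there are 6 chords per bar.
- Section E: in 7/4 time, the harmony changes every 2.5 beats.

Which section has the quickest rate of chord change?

A: 4/2 = 2 chords/bar.
B: 6/5 = 1.2 chords/bar.
C: 4/3 = 4/3 chords/bar.
D: 6/1 = 6 chords/bar.
E: 7/2.5 = 2.8 chords/bar.
Fastest is D at 6 chords/bar.

Section D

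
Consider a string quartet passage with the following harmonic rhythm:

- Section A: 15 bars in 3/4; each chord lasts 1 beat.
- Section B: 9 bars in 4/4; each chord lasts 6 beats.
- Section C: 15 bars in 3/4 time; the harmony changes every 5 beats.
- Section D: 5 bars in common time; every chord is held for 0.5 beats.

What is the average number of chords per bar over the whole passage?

A: 15 bars of 3 beats is 45 beats; at 1 beat each that's 45 chords.
B: 9 bars of 4 beats is 36 beats; at 6 beats each that's 6 chords.
C: 15 bars of 3 beats is 45 beats; at 5 beats each that's 9 chords.
D: 5 bars of 4 beats is 20 beats; at 0.5 beats each that's 40 chords.
Overall: 100 chords over 44 bars → 100/44 = 25/11 chords per bar.

25/11 chords per bar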